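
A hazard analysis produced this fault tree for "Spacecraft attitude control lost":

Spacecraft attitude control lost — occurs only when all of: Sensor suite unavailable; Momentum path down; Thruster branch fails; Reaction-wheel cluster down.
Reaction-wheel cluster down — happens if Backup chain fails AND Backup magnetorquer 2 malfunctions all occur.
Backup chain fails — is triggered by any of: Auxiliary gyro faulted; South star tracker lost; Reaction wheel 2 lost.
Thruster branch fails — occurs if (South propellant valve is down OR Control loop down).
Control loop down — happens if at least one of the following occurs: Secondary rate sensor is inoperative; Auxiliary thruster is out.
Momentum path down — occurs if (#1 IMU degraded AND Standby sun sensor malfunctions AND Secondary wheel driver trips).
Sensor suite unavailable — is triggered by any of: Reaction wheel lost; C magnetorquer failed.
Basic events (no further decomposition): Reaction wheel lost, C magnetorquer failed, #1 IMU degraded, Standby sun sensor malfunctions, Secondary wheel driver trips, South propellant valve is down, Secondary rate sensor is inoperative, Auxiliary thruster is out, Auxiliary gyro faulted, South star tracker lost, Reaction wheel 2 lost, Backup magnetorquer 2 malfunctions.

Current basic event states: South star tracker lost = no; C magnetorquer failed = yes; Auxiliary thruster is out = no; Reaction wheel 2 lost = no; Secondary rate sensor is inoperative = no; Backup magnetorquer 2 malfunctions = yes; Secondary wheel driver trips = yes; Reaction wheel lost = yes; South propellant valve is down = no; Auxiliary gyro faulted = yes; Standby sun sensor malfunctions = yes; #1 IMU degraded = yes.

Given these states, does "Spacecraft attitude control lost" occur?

Sensor suite unavailable [OR]: Reaction wheel lost=occurs, C magnetorquer failed=occurs → at least one input occurs → occurs.
Momentum path down [AND]: #1 IMU degraded=occurs, Standby sun sensor malfunctions=occurs, Secondary wheel driver trips=occurs → all inputs occur → occurs.
Control loop down [OR]: Secondary rate sensor is inoperative=not, Auxiliary thruster is out=not → no input occurs → does not occur.
Thruster branch fails [OR]: South propellant valve is down=not, Control loop down=not → no input occurs → does not occur.
Backup chain fails [OR]: Auxiliary gyro faulted=occurs, South star tracker lost=not, Reaction wheel 2 lost=not → at least one input occurs → occurs.
Reaction-wheel cluster down [AND]: Backup chain fails=occurs, Backup magnetorquer 2 malfunctions=occurs → all inputs occur → occurs.
Spacecraft attitude control lost [AND]: Sensor suite unavailable=occurs, Momentum path down=occurs, Thruster branch fails=not, Reaction-wheel cluster down=occurs → not all inputs occur → does not occur.

No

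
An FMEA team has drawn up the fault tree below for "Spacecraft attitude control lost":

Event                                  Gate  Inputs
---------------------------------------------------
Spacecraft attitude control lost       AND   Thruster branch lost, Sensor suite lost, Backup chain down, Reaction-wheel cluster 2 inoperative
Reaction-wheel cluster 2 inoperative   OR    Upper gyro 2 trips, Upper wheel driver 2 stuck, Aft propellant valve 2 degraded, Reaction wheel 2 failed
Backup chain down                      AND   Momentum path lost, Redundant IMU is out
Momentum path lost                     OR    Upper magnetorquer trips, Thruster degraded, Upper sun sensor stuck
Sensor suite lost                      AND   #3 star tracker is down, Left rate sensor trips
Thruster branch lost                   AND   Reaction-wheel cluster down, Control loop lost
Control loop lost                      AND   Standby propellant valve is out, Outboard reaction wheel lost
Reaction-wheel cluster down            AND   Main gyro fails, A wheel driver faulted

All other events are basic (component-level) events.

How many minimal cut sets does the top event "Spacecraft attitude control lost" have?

Reaction-wheel cluster down [AND]: one cut set from each child combined → 1 × 1 = 1 cut set(s).
Control loop lost [AND]: one cut set from each child combined → 1 × 1 = 1 cut set(s).
Thruster branch lost [AND]: one cut set from each child combined → 1 × 1 = 1 cut set(s).
Sensor suite lost [AND]: one cut set from each child combined → 1 × 1 = 1 cut set(s).
Momentum path lost [OR]: union of children's cut sets → 3 cut set(s).
Backup chain down [AND]: one cut set from each child combined → 3 × 1 = 3 cut set(s).
Reaction-wheel cluster 2 inoperative [OR]: union of children's cut sets → 4 cut set(s).
Spacecraft attitude control lost [AND]: one cut set from each child combined → 1 × 1 × 3 × 4 = 12 cut set(s).

12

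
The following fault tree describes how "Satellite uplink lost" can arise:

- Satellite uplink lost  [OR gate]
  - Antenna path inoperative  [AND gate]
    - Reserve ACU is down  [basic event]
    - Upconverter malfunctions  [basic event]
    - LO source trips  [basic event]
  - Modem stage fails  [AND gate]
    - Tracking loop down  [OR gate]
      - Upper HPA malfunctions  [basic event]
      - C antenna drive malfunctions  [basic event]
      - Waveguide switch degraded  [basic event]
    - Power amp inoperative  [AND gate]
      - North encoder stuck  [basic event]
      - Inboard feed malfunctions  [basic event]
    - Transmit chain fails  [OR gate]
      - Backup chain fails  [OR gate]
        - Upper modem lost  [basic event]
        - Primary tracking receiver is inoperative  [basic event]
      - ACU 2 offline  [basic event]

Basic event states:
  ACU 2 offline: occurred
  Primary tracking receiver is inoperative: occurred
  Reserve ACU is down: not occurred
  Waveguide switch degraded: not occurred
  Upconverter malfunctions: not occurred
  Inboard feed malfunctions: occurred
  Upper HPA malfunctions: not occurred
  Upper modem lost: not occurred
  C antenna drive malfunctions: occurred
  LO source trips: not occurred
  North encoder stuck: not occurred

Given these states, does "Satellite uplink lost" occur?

No

Antenna path inoperative [AND]: Reserve ACU is down=not, Upconverter malfunctions=not, LO source trips=not → not all inputs occur → does not occur.
Tracking loop down [OR]: Upper HPA malfunctions=not, C antenna drive malfunctions=occurs, Waveguide switch degraded=not → at least one input occurs → occurs.
Power amp inoperative [AND]: North encoder stuck=not, Inboard feed malfunctions=occurs → not all inputs occur → does not occur.
Backup chain fails [OR]: Upper modem lost=not, Primary tracking receiver is inoperative=occurs → at least one input occurs → occurs.
Transmit chain fails [OR]: Backup chain fails=occurs, ACU 2 offline=occurs → at least one input occurs → occurs.
Modem stage fails [AND]: Tracking loop down=occurs, Power amp inoperative=not, Transmit chain fails=occurs → not all inputs occur → does not occur.
Satellite uplink lost [OR]: Antenna path inoperative=not, Modem stage fails=not → no input occurs → does not occur.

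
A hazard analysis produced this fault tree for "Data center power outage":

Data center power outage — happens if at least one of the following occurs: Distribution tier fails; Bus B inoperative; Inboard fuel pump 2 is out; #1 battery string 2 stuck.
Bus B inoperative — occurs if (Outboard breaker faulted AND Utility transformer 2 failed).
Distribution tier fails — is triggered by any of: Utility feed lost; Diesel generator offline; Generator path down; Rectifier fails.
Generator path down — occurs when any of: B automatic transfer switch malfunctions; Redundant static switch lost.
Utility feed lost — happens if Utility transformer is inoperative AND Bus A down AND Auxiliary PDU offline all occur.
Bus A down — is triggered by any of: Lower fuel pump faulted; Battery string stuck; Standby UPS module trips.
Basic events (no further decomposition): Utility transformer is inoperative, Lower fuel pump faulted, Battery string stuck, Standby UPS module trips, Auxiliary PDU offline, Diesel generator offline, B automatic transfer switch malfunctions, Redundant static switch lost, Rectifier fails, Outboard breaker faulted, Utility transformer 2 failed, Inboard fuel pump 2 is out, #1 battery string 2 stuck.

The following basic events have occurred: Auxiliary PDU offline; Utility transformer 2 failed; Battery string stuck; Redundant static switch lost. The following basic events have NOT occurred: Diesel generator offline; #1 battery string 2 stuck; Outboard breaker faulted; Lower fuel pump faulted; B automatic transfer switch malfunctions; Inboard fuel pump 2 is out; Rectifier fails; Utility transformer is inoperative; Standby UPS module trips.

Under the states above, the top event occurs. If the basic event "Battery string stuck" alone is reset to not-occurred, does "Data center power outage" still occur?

Yes

Counterfactual: set "Battery string stuck" to not occurred.
Bus A down [OR]: Lower fuel pump faulted=not, Battery string stuck=not, Standby UPS module trips=not → no input occurs → does not occur.
Utility feed lost [AND]: Utility transformer is inoperative=not, Bus A down=not, Auxiliary PDU offline=occurs → not all inputs occur → does not occur.
Generator path down [OR]: B automatic transfer switch malfunctions=not, Redundant static switch lost=occurs → at least one input occurs → occurs.
Distribution tier fails [OR]: Utility feed lost=not, Diesel generator offline=not, Generator path down=occurs, Rectifier fails=not → at least one input occurs → occurs.
Bus B inoperative [AND]: Outboard breaker faulted=not, Utility transformer 2 failed=occurs → not all inputs occur → does not occur.
Data center power outage [OR]: Distribution tier fails=occurs, Bus B inoperative=not, Inboard fuel pump 2 is out=not, #1 battery string 2 stuck=not → at least one input occurs → occurs.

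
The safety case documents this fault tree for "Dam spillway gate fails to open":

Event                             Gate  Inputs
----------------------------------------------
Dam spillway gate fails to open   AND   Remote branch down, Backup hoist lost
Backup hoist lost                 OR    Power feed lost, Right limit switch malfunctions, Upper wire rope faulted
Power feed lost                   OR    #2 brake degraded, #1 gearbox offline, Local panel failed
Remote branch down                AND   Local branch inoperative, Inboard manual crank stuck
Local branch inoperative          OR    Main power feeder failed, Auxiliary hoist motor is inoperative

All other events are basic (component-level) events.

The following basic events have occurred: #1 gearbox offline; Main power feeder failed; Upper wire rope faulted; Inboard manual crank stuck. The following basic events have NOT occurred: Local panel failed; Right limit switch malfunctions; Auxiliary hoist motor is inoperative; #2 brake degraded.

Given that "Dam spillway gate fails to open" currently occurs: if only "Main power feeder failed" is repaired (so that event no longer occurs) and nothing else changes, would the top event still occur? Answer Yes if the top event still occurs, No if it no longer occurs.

No

Counterfactual: set "Main power feeder failed" to not occurred.
Local branch inoperative [OR]: Main power feeder failed=not, Auxiliary hoist motor is inoperative=not → no input occurs → does not occur.
Remote branch down [AND]: Local branch inoperative=not, Inboard manual crank stuck=occurs → not all inputs occur → does not occur.
Power feed lost [OR]: #2 brake degraded=not, #1 gearbox offline=occurs, Local panel failed=not → at least one input occurs → occurs.
Backup hoist lost [OR]: Power feed lost=occurs, Right limit switch malfunctions=not, Upper wire rope faulted=occurs → at least one input occurs → occurs.
Dam spillway gate fails to open [AND]: Remote branch down=not, Backup hoist lost=occurs → not all inputs occur → does not occur.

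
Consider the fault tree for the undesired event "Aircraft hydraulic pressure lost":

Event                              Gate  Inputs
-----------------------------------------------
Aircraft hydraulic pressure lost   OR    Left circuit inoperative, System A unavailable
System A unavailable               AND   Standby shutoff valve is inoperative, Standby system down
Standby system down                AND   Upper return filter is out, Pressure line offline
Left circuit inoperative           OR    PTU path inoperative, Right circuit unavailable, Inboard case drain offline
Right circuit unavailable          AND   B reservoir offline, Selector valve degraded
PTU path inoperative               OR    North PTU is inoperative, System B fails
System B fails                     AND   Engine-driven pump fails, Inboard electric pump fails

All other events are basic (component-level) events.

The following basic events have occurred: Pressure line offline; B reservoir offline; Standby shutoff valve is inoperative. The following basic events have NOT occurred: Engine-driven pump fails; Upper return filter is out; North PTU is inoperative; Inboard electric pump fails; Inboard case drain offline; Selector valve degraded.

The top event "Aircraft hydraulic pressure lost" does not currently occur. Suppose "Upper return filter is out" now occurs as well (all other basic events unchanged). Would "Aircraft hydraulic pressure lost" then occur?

Counterfactual: set "Upper return filter is out" to occurred.
System B fails [AND]: Engine-driven pump fails=not, Inboard electric pump fails=not → not all inputs occur → does not occur.
PTU path inoperative [OR]: North PTU is inoperative=not, System B fails=not → no input occurs → does not occur.
Right circuit unavailable [AND]: B reservoir offline=occurs, Selector valve degraded=not → not all inputs occur → does not occur.
Left circuit inoperative [OR]: PTU path inoperative=not, Right circuit unavailable=not, Inboard case drain offline=not → no input occurs → does not occur.
Standby system down [AND]: Upper return filter is out=occurs, Pressure line offline=occurs → all inputs occur → occurs.
System A unavailable [AND]: Standby shutoff valve is inoperative=occurs, Standby system down=occurs → all inputs occur → occurs.
Aircraft hydraulic pressure lost [OR]: Left circuit inoperative=not, System A unavailable=occurs → at least one input occurs → occurs.

Yes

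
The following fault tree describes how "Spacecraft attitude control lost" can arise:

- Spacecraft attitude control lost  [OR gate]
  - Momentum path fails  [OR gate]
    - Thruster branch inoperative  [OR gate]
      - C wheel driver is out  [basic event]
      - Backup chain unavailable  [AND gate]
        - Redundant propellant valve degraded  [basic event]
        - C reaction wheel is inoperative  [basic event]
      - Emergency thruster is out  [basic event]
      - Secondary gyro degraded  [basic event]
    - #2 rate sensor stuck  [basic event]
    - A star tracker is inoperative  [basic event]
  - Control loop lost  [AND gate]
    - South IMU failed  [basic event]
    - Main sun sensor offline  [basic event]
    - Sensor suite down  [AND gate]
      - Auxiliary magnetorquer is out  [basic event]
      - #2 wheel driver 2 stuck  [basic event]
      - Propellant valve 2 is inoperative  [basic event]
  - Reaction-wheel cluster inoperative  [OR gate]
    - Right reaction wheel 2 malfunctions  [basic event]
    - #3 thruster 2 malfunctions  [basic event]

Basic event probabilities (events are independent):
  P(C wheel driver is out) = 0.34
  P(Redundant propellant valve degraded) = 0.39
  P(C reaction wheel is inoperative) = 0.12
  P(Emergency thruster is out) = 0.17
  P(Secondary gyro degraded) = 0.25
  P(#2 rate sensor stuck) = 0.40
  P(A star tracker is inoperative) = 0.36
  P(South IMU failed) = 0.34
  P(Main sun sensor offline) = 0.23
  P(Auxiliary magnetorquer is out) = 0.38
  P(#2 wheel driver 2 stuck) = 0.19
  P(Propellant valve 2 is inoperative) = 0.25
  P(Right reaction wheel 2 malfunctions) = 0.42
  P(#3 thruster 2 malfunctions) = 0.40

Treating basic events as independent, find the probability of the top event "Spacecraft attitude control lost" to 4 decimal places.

0.9477

P(Backup chain unavailable) [AND] = 0.39 × 0.12 = 0.046800
P(Thruster branch inoperative) [OR] = 1 − (1−0.34) × (1−0.046800) × (1−0.17) × (1−0.25) = 0.608378
P(Momentum path fails) [OR] = 1 − (1−0.608378) × (1−0.40) × (1−0.36) = 0.849617
P(Sensor suite down) [AND] = 0.38 × 0.19 × 0.25 = 0.018050
P(Control loop lost) [AND] = 0.34 × 0.23 × 0.018050 = 0.001412
P(Reaction-wheel cluster inoperative) [OR] = 1 − (1−0.42) × (1−0.40) = 0.652000
P(Spacecraft attitude control lost) [OR] = 1 − (1−0.849617) × (1−0.001412) × (1−0.652000) = 0.947741
Rounded to 4 decimal places: P(Spacecraft attitude control lost) ≈ 0.9477.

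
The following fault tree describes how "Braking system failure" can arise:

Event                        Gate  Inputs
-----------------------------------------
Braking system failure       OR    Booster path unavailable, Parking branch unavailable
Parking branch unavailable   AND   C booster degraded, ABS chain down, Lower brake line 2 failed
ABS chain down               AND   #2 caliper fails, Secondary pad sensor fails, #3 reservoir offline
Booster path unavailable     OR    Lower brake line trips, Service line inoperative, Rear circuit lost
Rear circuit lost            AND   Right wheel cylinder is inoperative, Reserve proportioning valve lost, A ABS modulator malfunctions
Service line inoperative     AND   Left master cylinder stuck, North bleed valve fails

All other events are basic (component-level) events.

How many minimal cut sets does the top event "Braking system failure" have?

4

Service line inoperative [AND]: one cut set from each child combined → 1 × 1 = 1 cut set(s).
Rear circuit lost [AND]: one cut set from each child combined → 1 × 1 × 1 = 1 cut set(s).
Booster path unavailable [OR]: union of children's cut sets → 3 cut set(s).
ABS chain down [AND]: one cut set from each child combined → 1 × 1 × 1 = 1 cut set(s).
Parking branch unavailable [AND]: one cut set from each child combined → 1 × 1 × 1 = 1 cut set(s).
Braking system failure [OR]: union of children's cut sets → 4 cut set(s).
Minimal cut sets: {Lower brake line trips}; {Left master cylinder stuck, North bleed valve fails}; {A ABS modulator malfunctions, Reserve proportioning valve lost, Right wheel cylinder is inoperative}; {#2 caliper fails, #3 reservoir offline, C booster degraded, Lower brake line 2 failed, Secondary pad sensor fails}.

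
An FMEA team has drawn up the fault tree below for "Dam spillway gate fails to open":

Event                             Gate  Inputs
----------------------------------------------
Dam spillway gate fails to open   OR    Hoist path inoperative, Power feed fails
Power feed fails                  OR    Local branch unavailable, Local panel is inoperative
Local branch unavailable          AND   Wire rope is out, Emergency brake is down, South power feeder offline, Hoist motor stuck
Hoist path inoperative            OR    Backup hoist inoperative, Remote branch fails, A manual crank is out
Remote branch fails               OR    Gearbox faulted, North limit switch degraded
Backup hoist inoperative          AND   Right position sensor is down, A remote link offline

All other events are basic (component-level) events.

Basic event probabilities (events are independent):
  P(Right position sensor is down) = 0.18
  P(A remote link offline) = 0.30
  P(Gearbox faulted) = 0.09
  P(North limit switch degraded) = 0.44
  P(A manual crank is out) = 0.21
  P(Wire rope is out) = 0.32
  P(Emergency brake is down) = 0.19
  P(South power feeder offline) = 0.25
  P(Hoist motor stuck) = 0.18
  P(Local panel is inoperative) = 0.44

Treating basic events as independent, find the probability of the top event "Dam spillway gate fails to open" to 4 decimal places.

0.7873

P(Backup hoist inoperative) [AND] = 0.18 × 0.30 = 0.054000
P(Remote branch fails) [OR] = 1 − (1−0.09) × (1−0.44) = 0.490400
P(Hoist path inoperative) [OR] = 1 − (1−0.054000) × (1−0.490400) × (1−0.21) = 0.619156
P(Local branch unavailable) [AND] = 0.32 × 0.19 × 0.25 × 0.18 = 0.002736
P(Power feed fails) [OR] = 1 − (1−0.002736) × (1−0.44) = 0.441532
P(Dam spillway gate fails to open) [OR] = 1 − (1−0.619156) × (1−0.441532) = 0.787311
Rounded to 4 decimal places: P(Dam spillway gate fails to open) ≈ 0.7873.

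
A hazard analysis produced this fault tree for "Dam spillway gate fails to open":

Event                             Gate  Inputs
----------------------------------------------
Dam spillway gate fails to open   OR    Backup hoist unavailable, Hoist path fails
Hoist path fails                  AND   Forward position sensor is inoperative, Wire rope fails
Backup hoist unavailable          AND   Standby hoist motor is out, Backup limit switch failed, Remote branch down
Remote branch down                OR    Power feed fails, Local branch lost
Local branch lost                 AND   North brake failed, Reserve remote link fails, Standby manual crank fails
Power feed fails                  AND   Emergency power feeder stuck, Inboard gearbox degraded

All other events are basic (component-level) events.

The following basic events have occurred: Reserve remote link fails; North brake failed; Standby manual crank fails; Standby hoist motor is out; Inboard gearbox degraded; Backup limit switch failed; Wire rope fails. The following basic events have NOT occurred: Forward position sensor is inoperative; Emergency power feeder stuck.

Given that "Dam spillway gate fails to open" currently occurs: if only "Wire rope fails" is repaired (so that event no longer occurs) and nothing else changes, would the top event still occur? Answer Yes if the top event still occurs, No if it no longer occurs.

Counterfactual: set "Wire rope fails" to not occurred.
Power feed fails [AND]: Emergency power feeder stuck=not, Inboard gearbox degraded=occurs → not all inputs occur → does not occur.
Local branch lost [AND]: North brake failed=occurs, Reserve remote link fails=occurs, Standby manual crank fails=occurs → all inputs occur → occurs.
Remote branch down [OR]: Power feed fails=not, Local branch lost=occurs → at least one input occurs → occurs.
Backup hoist unavailable [AND]: Standby hoist motor is out=occurs, Backup limit switch failed=occurs, Remote branch down=occurs → all inputs occur → occurs.
Hoist path fails [AND]: Forward position sensor is inoperative=not, Wire rope fails=not → not all inputs occur → does not occur.
Dam spillway gate fails to open [OR]: Backup hoist unavailable=occurs, Hoist path fails=not → at least one input occurs → occurs.

Yes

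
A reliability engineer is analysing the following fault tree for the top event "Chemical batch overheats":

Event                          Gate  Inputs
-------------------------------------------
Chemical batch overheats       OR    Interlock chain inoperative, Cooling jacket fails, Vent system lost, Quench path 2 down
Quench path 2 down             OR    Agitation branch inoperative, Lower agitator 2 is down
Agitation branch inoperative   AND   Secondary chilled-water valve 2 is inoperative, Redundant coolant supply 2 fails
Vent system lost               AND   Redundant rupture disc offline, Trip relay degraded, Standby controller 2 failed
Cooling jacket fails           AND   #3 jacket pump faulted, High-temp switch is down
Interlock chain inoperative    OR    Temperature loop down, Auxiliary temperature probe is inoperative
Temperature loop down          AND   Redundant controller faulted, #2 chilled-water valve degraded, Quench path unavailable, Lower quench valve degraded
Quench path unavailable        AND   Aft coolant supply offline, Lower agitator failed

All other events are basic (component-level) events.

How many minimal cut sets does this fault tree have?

Quench path unavailable [AND]: one cut set from each child combined → 1 × 1 = 1 cut set(s).
Temperature loop down [AND]: one cut set from each child combined → 1 × 1 × 1 × 1 = 1 cut set(s).
Interlock chain inoperative [OR]: union of children's cut sets → 2 cut set(s).
Cooling jacket fails [AND]: one cut set from each child combined → 1 × 1 = 1 cut set(s).
Vent system lost [AND]: one cut set from each child combined → 1 × 1 × 1 = 1 cut set(s).
Agitation branch inoperative [AND]: one cut set from each child combined → 1 × 1 = 1 cut set(s).
Quench path 2 down [OR]: union of children's cut sets → 2 cut set(s).
Chemical batch overheats [OR]: union of children's cut sets → 6 cut set(s).
Minimal cut sets: {#2 chilled-water valve degraded, Aft coolant supply offline, Lower agitator failed, Lower quench valve degraded, Redundant controller faulted}; {Auxiliary temperature probe is inoperative}; {#3 jacket pump faulted, High-temp switch is down}; {Redundant rupture disc offline, Standby controller 2 failed, Trip relay degraded}; {Redundant coolant supply 2 fails, Secondary chilled-water valve 2 is inoperative}; {Lower agitator 2 is down}.

6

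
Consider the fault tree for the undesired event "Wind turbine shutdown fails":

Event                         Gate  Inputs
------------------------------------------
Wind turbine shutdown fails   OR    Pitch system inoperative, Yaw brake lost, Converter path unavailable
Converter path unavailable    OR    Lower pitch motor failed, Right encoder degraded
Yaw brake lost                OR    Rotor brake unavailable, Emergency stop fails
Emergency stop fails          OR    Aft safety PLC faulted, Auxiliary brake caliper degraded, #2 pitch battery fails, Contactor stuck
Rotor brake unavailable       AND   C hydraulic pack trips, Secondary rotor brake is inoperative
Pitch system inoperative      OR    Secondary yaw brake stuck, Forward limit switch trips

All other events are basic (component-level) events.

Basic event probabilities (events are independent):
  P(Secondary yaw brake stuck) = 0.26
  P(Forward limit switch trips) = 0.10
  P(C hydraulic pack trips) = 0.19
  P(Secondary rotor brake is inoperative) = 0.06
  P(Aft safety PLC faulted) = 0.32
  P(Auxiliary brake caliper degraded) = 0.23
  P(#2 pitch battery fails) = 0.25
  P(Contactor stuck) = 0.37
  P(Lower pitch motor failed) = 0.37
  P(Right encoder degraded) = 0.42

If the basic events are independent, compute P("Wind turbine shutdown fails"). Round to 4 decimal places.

0.9405

P(Pitch system inoperative) [OR] = 1 − (1−0.26) × (1−0.10) = 0.334000
P(Rotor brake unavailable) [AND] = 0.19 × 0.06 = 0.011400
P(Emergency stop fails) [OR] = 1 − (1−0.32) × (1−0.23) × (1−0.25) × (1−0.37) = 0.752599
P(Yaw brake lost) [OR] = 1 − (1−0.011400) × (1−0.752599) = 0.755419
P(Converter path unavailable) [OR] = 1 − (1−0.37) × (1−0.42) = 0.634600
P(Wind turbine shutdown fails) [OR] = 1 − (1−0.334000) × (1−0.755419) × (1−0.634600) = 0.940480
Rounded to 4 decimal places: P(Wind turbine shutdown fails) ≈ 0.9405.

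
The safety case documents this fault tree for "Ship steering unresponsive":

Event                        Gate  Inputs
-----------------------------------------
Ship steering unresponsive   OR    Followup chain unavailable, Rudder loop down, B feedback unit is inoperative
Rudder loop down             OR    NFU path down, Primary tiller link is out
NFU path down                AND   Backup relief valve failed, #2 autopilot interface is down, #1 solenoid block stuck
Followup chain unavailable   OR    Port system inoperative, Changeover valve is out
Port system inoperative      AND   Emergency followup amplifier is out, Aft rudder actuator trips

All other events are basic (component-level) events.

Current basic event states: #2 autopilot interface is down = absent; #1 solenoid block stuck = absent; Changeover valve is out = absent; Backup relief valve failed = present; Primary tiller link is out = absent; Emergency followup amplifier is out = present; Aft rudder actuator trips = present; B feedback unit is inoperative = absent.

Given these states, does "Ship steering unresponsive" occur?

Port system inoperative [AND]: Emergency followup amplifier is out=occurs, Aft rudder actuator trips=occurs → all inputs occur → occurs.
Followup chain unavailable [OR]: Port system inoperative=occurs, Changeover valve is out=not → at least one input occurs → occurs.
NFU path down [AND]: Backup relief valve failed=occurs, #2 autopilot interface is down=not, #1 solenoid block stuck=not → not all inputs occur → does not occur.
Rudder loop down [OR]: NFU path down=not, Primary tiller link is out=not → no input occurs → does not occur.
Ship steering unresponsive [OR]: Followup chain unavailable=occurs, Rudder loop down=not, B feedback unit is inoperative=not → at least one input occurs → occurs.

Yes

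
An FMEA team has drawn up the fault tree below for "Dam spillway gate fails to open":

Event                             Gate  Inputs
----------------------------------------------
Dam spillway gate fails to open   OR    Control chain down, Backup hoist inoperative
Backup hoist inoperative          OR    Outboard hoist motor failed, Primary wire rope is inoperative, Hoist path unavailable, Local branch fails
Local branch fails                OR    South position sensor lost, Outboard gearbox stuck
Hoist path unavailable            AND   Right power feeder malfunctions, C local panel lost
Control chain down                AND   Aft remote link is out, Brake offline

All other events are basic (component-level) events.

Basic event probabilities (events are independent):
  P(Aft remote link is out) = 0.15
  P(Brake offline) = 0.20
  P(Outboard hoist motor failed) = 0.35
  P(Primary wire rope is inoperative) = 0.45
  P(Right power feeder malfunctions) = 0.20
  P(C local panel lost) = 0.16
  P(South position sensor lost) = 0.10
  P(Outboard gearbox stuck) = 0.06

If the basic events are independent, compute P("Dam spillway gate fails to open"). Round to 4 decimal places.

P(Control chain down) [AND] = 0.15 × 0.20 = 0.030000
P(Hoist path unavailable) [AND] = 0.20 × 0.16 = 0.032000
P(Local branch fails) [OR] = 1 − (1−0.10) × (1−0.06) = 0.154000
P(Backup hoist inoperative) [OR] = 1 − (1−0.35) × (1−0.45) × (1−0.032000) × (1−0.154000) = 0.707233
P(Dam spillway gate fails to open) [OR] = 1 − (1−0.030000) × (1−0.707233) = 0.716016
Rounded to 4 decimal places: P(Dam spillway gate fails to open) ≈ 0.7160.

0.7160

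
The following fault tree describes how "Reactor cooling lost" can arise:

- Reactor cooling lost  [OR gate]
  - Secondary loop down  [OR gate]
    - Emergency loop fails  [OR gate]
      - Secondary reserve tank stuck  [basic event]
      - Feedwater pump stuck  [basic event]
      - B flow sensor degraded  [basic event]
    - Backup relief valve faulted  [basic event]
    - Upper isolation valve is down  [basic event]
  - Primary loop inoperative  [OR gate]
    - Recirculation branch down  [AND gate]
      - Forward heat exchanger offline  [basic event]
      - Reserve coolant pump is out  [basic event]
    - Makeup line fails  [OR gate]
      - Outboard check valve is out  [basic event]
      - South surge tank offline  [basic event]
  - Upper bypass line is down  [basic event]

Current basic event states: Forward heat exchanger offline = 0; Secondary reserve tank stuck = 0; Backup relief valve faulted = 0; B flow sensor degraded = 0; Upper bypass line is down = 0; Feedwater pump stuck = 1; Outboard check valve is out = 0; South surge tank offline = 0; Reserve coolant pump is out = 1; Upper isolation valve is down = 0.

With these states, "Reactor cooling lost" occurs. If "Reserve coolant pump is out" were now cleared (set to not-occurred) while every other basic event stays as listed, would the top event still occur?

Counterfactual: set "Reserve coolant pump is out" to not occurred.
Emergency loop fails [OR]: Secondary reserve tank stuck=not, Feedwater pump stuck=occurs, B flow sensor degraded=not → at least one input occurs → occurs.
Secondary loop down [OR]: Emergency loop fails=occurs, Backup relief valve faulted=not, Upper isolation valve is down=not → at least one input occurs → occurs.
Recirculation branch down [AND]: Forward heat exchanger offline=not, Reserve coolant pump is out=not → not all inputs occur → does not occur.
Makeup line fails [OR]: Outboard check valve is out=not, South surge tank offline=not → no input occurs → does not occur.
Primary loop inoperative [OR]: Recirculation branch down=not, Makeup line fails=not → no input occurs → does not occur.
Reactor cooling lost [OR]: Secondary loop down=occurs, Primary loop inoperative=not, Upper bypass line is down=not → at least one input occurs → occurs.

Yes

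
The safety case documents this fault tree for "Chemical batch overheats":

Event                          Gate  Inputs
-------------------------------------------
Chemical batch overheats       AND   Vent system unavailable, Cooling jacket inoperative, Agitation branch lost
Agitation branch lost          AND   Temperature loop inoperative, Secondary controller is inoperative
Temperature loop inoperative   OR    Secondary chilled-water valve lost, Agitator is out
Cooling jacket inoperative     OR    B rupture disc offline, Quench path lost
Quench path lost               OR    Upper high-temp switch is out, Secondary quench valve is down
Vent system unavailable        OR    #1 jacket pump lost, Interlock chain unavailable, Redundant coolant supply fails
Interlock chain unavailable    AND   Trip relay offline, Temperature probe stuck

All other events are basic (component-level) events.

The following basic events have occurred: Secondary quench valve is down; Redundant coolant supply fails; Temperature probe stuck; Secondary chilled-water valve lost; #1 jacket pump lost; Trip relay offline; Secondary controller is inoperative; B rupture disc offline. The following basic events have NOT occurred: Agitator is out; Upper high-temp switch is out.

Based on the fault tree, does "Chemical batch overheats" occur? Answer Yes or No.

Yes

Interlock chain unavailable [AND]: Trip relay offline=occurs, Temperature probe stuck=occurs → all inputs occur → occurs.
Vent system unavailable [OR]: #1 jacket pump lost=occurs, Interlock chain unavailable=occurs, Redundant coolant supply fails=occurs → at least one input occurs → occurs.
Quench path lost [OR]: Upper high-temp switch is out=not, Secondary quench valve is down=occurs → at least one input occurs → occurs.
Cooling jacket inoperative [OR]: B rupture disc offline=occurs, Quench path lost=occurs → at least one input occurs → occurs.
Temperature loop inoperative [OR]: Secondary chilled-water valve lost=occurs, Agitator is out=not → at least one input occurs → occurs.
Agitation branch lost [AND]: Temperature loop inoperative=occurs, Secondary controller is inoperative=occurs → all inputs occur → occurs.
Chemical batch overheats [AND]: Vent system unavailable=occurs, Cooling jacket inoperative=occurs, Agitation branch lost=occurs → all inputs occur → occurs.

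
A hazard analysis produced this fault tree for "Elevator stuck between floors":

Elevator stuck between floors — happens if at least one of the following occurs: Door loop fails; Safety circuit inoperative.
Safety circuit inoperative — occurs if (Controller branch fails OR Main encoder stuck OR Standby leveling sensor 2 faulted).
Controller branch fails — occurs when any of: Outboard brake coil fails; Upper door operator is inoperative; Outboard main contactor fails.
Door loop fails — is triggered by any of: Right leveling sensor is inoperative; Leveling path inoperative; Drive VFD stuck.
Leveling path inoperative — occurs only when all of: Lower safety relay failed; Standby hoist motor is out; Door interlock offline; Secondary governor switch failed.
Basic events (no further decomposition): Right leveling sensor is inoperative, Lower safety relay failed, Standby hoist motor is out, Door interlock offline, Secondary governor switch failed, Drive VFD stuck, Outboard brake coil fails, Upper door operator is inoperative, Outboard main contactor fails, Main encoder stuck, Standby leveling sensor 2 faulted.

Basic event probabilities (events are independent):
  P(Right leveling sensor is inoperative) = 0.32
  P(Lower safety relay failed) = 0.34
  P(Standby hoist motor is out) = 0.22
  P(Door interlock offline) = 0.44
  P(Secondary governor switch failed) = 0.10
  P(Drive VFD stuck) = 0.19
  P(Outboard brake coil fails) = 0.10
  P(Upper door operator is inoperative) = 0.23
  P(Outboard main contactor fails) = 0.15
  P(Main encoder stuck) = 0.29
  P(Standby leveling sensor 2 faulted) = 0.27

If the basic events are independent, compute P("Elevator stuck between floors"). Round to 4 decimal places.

P(Leveling path inoperative) [AND] = 0.34 × 0.22 × 0.44 × 0.10 = 0.003291
P(Door loop fails) [OR] = 1 − (1−0.32) × (1−0.003291) × (1−0.19) = 0.451013
P(Controller branch fails) [OR] = 1 − (1−0.10) × (1−0.23) × (1−0.15) = 0.410950
P(Safety circuit inoperative) [OR] = 1 − (1−0.410950) × (1−0.29) × (1−0.27) = 0.694695
P(Elevator stuck between floors) [OR] = 1 − (1−0.451013) × (1−0.694695) = 0.832392
Rounded to 4 decimal places: P(Elevator stuck between floors) ≈ 0.8324.

0.8324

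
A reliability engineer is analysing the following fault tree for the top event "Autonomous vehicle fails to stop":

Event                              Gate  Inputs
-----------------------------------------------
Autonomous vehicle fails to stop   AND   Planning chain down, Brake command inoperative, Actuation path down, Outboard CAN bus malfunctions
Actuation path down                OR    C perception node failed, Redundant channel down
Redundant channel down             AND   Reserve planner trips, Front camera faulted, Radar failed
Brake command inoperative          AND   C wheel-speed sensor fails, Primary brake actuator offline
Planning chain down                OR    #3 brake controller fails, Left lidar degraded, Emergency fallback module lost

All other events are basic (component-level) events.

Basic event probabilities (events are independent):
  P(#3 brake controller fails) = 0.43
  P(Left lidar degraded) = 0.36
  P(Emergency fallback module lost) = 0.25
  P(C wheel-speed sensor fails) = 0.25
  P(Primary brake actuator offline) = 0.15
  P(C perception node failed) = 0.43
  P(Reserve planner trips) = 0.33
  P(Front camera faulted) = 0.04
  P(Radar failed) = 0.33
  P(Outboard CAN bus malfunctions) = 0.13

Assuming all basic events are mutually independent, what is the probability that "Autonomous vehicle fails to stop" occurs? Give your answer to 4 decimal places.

0.0015

P(Planning chain down) [OR] = 1 − (1−0.43) × (1−0.36) × (1−0.25) = 0.726400
P(Brake command inoperative) [AND] = 0.25 × 0.15 = 0.037500
P(Redundant channel down) [AND] = 0.33 × 0.04 × 0.33 = 0.004356
P(Actuation path down) [OR] = 1 − (1−0.43) × (1−0.004356) = 0.432483
P(Autonomous vehicle fails to stop) [AND] = 0.726400 × 0.037500 × 0.432483 × 0.13 = 0.001532
Rounded to 4 decimal places: P(Autonomous vehicle fails to stop) ≈ 0.0015.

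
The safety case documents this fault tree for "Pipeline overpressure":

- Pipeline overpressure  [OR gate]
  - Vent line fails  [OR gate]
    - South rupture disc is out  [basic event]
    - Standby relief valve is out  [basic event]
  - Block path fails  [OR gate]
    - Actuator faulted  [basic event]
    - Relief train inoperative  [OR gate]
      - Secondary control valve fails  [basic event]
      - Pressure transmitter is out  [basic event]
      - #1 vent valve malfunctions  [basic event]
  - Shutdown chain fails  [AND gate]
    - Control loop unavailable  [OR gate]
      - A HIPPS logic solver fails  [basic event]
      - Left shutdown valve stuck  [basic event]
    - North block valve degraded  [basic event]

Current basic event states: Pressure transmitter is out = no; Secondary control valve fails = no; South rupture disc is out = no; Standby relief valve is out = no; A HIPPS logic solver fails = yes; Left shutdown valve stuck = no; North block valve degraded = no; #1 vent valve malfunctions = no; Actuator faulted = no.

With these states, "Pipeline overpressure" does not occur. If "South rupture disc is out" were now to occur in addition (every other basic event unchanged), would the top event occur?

Yes

Counterfactual: set "South rupture disc is out" to occurred.
Vent line fails [OR]: South rupture disc is out=occurs, Standby relief valve is out=not → at least one input occurs → occurs.
Relief train inoperative [OR]: Secondary control valve fails=not, Pressure transmitter is out=not, #1 vent valve malfunctions=not → no input occurs → does not occur.
Block path fails [OR]: Actuator faulted=not, Relief train inoperative=not → no input occurs → does not occur.
Control loop unavailable [OR]: A HIPPS logic solver fails=occurs, Left shutdown valve stuck=not → at least one input occurs → occurs.
Shutdown chain fails [AND]: Control loop unavailable=occurs, North block valve degraded=not → not all inputs occur → does not occur.
Pipeline overpressure [OR]: Vent line fails=occurs, Block path fails=not, Shutdown chain fails=not → at least one input occurs → occurs.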